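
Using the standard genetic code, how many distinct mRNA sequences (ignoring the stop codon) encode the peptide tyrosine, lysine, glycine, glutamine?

32

Tyr: 2 codons.
Lys: 2 codons.
Gly: 4 codons.
Gln: 2 codons.
2 × 2 × 4 × 2 = 32.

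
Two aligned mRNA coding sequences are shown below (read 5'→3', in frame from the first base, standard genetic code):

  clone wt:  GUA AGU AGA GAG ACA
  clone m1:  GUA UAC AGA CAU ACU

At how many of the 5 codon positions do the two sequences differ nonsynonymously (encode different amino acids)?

2

Codon 1: GUA Val / GUA Val — identical.
Codon 2: AGU Ser / UAC Tyr — nonsynonymous.
Codon 3: AGA Arg / AGA Arg — identical.
Codon 4: GAG Glu / CAU His — nonsynonymous.
Codon 5: ACA Thr / ACU Thr — synonymous.
Nonsynonymous differences: 2.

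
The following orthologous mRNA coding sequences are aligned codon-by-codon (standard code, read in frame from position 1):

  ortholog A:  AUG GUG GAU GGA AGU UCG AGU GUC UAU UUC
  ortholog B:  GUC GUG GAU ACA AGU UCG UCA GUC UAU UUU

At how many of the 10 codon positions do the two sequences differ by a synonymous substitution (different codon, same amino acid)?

Codon 1: AUG Met / GUC Val — nonsynonymous.
Codon 2: GUG Val / GUG Val — identical.
Codon 3: GAU Asp / GAU Asp — identical.
Codon 4: GGA Gly / ACA Thr — nonsynonymous.
Codon 5: AGU Ser / AGU Ser — identical.
Codon 6: UCG Ser / UCG Ser — identical.
Codon 7: AGU Ser / UCA Ser — synonymous.
Codon 8: GUC Val / GUC Val — identical.
Codon 9: UAU Tyr / UAU Tyr — identical.
Codon 10: UUC Phe / UUU Phe — synonymous.
Synonymous differences: 2.

2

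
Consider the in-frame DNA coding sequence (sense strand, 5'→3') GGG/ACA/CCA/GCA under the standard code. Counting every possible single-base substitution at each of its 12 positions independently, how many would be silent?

Codon 1 (GGG, Gly): 3 synonymous substitutions.
Codon 2 (ACA, Thr): 3 synonymous substitutions.
Codon 3 (CCA, Pro): 3 synonymous substitutions.
Codon 4 (GCA, Ala): 3 synonymous substitutions.
Total: 3 + 3 + 3 + 3 = 12.

12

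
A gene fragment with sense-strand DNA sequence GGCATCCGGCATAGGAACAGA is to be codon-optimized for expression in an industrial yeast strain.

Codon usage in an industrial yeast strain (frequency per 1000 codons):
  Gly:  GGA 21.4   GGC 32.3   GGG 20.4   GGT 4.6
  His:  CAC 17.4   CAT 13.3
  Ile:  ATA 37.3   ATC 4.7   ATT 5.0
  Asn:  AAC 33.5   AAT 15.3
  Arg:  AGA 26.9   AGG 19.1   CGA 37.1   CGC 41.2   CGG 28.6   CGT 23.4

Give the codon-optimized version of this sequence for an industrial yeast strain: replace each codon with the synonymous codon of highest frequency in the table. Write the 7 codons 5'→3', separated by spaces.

Codon 1 (Gly): best is GGC at 32.3.
Codon 2 (Ile): best is ATA at 37.3.
Codon 3 (Arg): best is CGC at 41.2.
Codon 4 (His): best is CAC at 17.4.
Codon 5 (Arg): best is CGC at 41.2.
Codon 6 (Asn): best is AAC at 33.5.
Codon 7 (Arg): best is CGC at 41.2.

GGC ATA CGC CAC CGC AAC CGC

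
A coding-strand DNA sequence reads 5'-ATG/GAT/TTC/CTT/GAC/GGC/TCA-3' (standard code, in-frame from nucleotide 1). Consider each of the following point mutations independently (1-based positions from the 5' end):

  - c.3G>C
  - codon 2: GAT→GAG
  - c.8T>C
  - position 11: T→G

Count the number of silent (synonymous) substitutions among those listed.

Codon 1: ATG (Met) → ATC (Ile) — missense.
Codon 2: GAT (Asp) → GAG (Glu) — missense.
Codon 3: TTC (Phe) → TCC (Ser) — missense.
Codon 4: CTT (Leu) → CGT (Arg) — missense.
Synonymous: 0 of 4.

0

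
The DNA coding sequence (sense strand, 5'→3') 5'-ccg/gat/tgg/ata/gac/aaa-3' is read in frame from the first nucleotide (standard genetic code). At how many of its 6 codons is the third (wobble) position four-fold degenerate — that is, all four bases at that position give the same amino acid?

Codon 1 CCG (Pro): third position 4-fold.
Codon 2 GAT (Asp): third position 2-fold.
Codon 3 TGG (Trp): third position 1-fold.
Codon 4 ATA (Ile): third position 3-fold.
Codon 5 GAC (Asp): third position 2-fold.
Codon 6 AAA (Lys): third position 2-fold.
Four-fold degenerate third positions: 1.

1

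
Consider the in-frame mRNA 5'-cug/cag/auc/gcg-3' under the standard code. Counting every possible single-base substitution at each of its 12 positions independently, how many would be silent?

Codon 1 (CUG, Leu): 4 synonymous substitutions.
Codon 2 (CAG, Gln): 1 synonymous substitution.
Codon 3 (AUC, Ile): 2 synonymous substitutions.
Codon 4 (GCG, Ala): 3 synonymous substitutions.
Total: 4 + 1 + 2 + 3 = 10.

10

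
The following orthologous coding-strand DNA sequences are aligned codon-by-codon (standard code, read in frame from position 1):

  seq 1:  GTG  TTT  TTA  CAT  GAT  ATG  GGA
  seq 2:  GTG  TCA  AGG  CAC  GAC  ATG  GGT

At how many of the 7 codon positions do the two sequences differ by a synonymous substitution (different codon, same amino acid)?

3

Codon 1: GTG Val / GTG Val — identical.
Codon 2: TTT Phe / TCA Ser — nonsynonymous.
Codon 3: TTA Leu / AGG Arg — nonsynonymous.
Codon 4: CAT His / CAC His — synonymous.
Codon 5: GAT Asp / GAC Asp — synonymous.
Codon 6: ATG Met / ATG Met — identical.
Codon 7: GGA Gly / GGT Gly — synonymous.
Synonymous differences: 3.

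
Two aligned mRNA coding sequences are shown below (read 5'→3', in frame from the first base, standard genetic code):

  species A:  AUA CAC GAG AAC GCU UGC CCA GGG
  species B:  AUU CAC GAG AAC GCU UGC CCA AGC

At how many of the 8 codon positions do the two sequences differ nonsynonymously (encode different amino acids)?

Codon 1: AUA Ile / AUU Ile — synonymous.
Codon 2: CAC His / CAC His — identical.
Codon 3: GAG Glu / GAG Glu — identical.
Codon 4: AAC Asn / AAC Asn — identical.
Codon 5: GCU Ala / GCU Ala — identical.
Codon 6: UGC Cys / UGC Cys — identical.
Codon 7: CCA Pro / CCA Pro — identical.
Codon 8: GGG Gly / AGC Ser — nonsynonymous.
Nonsynonymous differences: 1.

1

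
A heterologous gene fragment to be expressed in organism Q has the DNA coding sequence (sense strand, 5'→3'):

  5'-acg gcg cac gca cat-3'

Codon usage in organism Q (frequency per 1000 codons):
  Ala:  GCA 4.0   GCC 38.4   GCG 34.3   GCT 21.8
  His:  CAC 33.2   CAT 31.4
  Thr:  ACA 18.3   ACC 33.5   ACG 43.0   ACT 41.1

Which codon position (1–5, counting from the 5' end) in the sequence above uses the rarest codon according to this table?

4

Codon 1 ACG (Thr): 43.0 per 1000.
Codon 2 GCG (Ala): 34.3 per 1000.
Codon 3 CAC (His): 33.2 per 1000.
Codon 4 GCA (Ala): 4.0 per 1000.
Codon 5 CAT (His): 31.4 per 1000.
Lowest frequency is 4.0 at codon 4.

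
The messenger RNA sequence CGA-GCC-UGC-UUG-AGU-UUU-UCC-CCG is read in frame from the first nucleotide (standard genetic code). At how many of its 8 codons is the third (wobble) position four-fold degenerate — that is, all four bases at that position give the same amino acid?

Codon 1 CGA (Arg): third position 4-fold.
Codon 2 GCC (Ala): third position 4-fold.
Codon 3 UGC (Cys): third position 2-fold.
Codon 4 UUG (Leu): third position 2-fold.
Codon 5 AGU (Ser): third position 2-fold.
Codon 6 UUU (Phe): third position 2-fold.
Codon 7 UCC (Ser): third position 4-fold.
Codon 8 CCG (Pro): third position 4-fold.
Four-fold degenerate third positions: 4.

4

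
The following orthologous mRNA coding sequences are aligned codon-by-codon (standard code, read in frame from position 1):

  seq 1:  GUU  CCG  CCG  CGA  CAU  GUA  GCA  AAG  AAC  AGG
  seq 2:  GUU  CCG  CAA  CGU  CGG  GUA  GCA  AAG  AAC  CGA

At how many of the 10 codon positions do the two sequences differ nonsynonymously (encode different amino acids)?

Codon 1: GUU Val / GUU Val — identical.
Codon 2: CCG Pro / CCG Pro — identical.
Codon 3: CCG Pro / CAA Gln — nonsynonymous.
Codon 4: CGA Arg / CGU Arg — synonymous.
Codon 5: CAU His / CGG Arg — nonsynonymous.
Codon 6: GUA Val / GUA Val — identical.
Codon 7: GCA Ala / GCA Ala — identical.
Codon 8: AAG Lys / AAG Lys — identical.
Codon 9: AAC Asn / AAC Asn — identical.
Codon 10: AGG Arg / CGA Arg — synonymous.
Nonsynonymous differences: 2.

2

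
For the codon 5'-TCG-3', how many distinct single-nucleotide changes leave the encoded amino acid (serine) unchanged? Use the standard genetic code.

Position 1: none → 0 synonymous.
Position 2: none → 0 synonymous.
Position 3: TCT, TCC, TCA → 3 synonymous.
Total: 0 + 0 + 3 = 3.

3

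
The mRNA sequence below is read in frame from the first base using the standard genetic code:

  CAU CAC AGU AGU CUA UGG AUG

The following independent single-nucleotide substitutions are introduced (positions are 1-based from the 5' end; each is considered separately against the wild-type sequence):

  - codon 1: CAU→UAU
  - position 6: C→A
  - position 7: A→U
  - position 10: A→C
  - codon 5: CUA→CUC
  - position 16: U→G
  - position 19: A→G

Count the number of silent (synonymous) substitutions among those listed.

1

Codon 1: CAU (His) → UAU (Tyr) — missense.
Codon 2: CAC (His) → CAA (Gln) — missense.
Codon 3: AGU (Ser) → UGU (Cys) — missense.
Codon 4: AGU (Ser) → CGU (Arg) — missense.
Codon 5: CUA (Leu) → CUC (Leu) — synonymous.
Codon 6: UGG (Trp) → GGG (Gly) — missense.
Codon 7: AUG (Met) → GUG (Val) — missense.
Synonymous: 1 of 7.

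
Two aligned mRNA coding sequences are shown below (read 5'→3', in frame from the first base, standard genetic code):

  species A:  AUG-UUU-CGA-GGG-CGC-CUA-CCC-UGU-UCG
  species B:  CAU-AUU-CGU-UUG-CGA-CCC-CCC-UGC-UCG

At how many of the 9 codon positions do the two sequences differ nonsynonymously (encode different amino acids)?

Codon 1: AUG Met / CAU His — nonsynonymous.
Codon 2: UUU Phe / AUU Ile — nonsynonymous.
Codon 3: CGA Arg / CGU Arg — synonymous.
Codon 4: GGG Gly / UUG Leu — nonsynonymous.
Codon 5: CGC Arg / CGA Arg — synonymous.
Codon 6: CUA Leu / CCC Pro — nonsynonymous.
Codon 7: CCC Pro / CCC Pro — identical.
Codon 8: UGU Cys / UGC Cys — synonymous.
Codon 9: UCG Ser / UCG Ser — identical.
Nonsynonymous differences: 4.

4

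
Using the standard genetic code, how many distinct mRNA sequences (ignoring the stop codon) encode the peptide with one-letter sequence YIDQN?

48

Tyr: 2 codons.
Ile: 3 codons.
Asp: 2 codons.
Gln: 2 codons.
Asn: 2 codons.
2 × 3 × 2 × 2 × 2 = 48.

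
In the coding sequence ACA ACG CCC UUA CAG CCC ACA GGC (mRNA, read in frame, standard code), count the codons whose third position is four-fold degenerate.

Codon 1 ACA (Thr): third position 4-fold.
Codon 2 ACG (Thr): third position 4-fold.
Codon 3 CCC (Pro): third position 4-fold.
Codon 4 UUA (Leu): third position 2-fold.
Codon 5 CAG (Gln): third position 2-fold.
Codon 6 CCC (Pro): third position 4-fold.
Codon 7 ACA (Thr): third position 4-fold.
Codon 8 GGC (Gly): third position 4-fold.
Four-fold degenerate third positions: 6.

6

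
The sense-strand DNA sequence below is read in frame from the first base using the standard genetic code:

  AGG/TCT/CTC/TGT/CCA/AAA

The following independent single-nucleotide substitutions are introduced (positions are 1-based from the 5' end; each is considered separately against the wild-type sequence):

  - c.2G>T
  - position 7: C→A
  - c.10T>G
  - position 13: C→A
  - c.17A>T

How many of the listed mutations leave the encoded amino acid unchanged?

0

Codon 1: AGG (Arg) → ATG (Met) — missense.
Codon 3: CTC (Leu) → ATC (Ile) — missense.
Codon 4: TGT (Cys) → GGT (Gly) — missense.
Codon 5: CCA (Pro) → ACA (Thr) — missense.
Codon 6: AAA (Lys) → ATA (Ile) — missense.
Synonymous: 0 of 5.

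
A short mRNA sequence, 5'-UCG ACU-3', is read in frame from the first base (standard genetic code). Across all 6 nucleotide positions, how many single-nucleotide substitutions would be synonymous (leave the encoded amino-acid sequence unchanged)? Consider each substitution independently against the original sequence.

Codon 1 (UCG, Ser): 3 synonymous substitutions.
Codon 2 (ACU, Thr): 3 synonymous substitutions.
Total: 3 + 3 = 6.

6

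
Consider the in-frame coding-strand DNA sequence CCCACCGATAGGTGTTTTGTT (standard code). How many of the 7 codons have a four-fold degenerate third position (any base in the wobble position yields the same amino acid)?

Codon 1 CCC (Pro): third position 4-fold.
Codon 2 ACC (Thr): third position 4-fold.
Codon 3 GAT (Asp): third position 2-fold.
Codon 4 AGG (Arg): third position 2-fold.
Codon 5 TGT (Cys): third position 2-fold.
Codon 6 TTT (Phe): third position 2-fold.
Codon 7 GTT (Val): third position 4-fold.
Four-fold degenerate third positions: 3.

3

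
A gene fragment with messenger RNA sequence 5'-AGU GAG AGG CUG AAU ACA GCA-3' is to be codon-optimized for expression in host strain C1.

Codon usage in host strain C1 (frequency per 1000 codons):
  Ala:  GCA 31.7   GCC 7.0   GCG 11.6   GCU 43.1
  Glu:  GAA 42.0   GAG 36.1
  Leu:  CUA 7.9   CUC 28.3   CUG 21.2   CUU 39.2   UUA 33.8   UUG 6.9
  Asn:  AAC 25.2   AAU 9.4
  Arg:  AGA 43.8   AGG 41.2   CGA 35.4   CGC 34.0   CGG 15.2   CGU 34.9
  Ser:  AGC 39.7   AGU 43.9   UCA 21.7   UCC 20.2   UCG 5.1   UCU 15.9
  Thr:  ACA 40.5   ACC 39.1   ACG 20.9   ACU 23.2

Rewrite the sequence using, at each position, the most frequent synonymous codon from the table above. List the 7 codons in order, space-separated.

Codon 1 (Ser): best is AGU at 43.9.
Codon 2 (Glu): best is GAA at 42.0.
Codon 3 (Arg): best is AGA at 43.8.
Codon 4 (Leu): best is CUU at 39.2.
Codon 5 (Asn): best is AAC at 25.2.
Codon 6 (Thr): best is ACA at 40.5.
Codon 7 (Ala): best is GCU at 43.1.

AGU GAA AGA CUU AAC ACA GCU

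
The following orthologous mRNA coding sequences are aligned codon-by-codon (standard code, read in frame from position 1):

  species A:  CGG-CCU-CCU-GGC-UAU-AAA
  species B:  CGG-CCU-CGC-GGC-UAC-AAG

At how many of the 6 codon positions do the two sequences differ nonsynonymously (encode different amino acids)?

Codon 1: CGG Arg / CGG Arg — identical.
Codon 2: CCU Pro / CCU Pro — identical.
Codon 3: CCU Pro / CGC Arg — nonsynonymous.
Codon 4: GGC Gly / GGC Gly — identical.
Codon 5: UAU Tyr / UAC Tyr — synonymous.
Codon 6: AAA Lys / AAG Lys — synonymous.
Nonsynonymous differences: 1.

1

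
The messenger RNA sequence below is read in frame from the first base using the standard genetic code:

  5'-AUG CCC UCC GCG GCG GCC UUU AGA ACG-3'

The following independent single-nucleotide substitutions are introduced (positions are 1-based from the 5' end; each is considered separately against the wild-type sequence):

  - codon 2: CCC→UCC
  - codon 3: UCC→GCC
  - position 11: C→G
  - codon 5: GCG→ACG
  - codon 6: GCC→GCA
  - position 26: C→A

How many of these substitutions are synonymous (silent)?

1

Codon 2: CCC (Pro) → UCC (Ser) — missense.
Codon 3: UCC (Ser) → GCC (Ala) — missense.
Codon 4: GCG (Ala) → GGG (Gly) — missense.
Codon 5: GCG (Ala) → ACG (Thr) — missense.
Codon 6: GCC (Ala) → GCA (Ala) — synonymous.
Codon 9: ACG (Thr) → AAG (Lys) — missense.
Synonymous: 1 of 6.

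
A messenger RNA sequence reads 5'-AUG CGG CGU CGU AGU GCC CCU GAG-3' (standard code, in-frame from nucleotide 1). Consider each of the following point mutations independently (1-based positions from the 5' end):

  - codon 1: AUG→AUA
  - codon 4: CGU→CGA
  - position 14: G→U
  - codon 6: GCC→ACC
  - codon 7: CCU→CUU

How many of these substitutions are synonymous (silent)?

Codon 1: AUG (Met) → AUA (Ile) — missense.
Codon 4: CGU (Arg) → CGA (Arg) — synonymous.
Codon 5: AGU (Ser) → AUU (Ile) — missense.
Codon 6: GCC (Ala) → ACC (Thr) — missense.
Codon 7: CCU (Pro) → CUU (Leu) — missense.
Synonymous: 1 of 5.

1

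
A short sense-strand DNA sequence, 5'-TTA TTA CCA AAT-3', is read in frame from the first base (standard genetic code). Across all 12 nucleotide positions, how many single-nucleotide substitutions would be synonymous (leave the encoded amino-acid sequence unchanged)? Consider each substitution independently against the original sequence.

8

Codon 1 (TTA, Leu): 2 synonymous substitutions.
Codon 2 (TTA, Leu): 2 synonymous substitutions.
Codon 3 (CCA, Pro): 3 synonymous substitutions.
Codon 4 (AAT, Asn): 1 synonymous substitution.
Total: 2 + 2 + 3 + 1 = 8.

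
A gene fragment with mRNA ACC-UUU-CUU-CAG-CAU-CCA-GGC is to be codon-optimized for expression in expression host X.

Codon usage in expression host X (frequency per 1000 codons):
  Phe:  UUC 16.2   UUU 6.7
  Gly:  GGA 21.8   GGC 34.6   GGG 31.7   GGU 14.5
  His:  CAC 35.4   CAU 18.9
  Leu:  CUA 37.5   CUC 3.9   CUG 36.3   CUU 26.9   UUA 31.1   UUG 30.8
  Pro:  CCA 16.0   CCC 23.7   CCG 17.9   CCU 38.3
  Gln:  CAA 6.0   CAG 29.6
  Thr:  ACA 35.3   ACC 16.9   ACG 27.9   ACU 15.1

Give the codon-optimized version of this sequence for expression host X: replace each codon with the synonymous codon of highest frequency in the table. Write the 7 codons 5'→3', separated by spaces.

Codon 1 (Thr): best is ACA at 35.3.
Codon 2 (Phe): best is UUC at 16.2.
Codon 3 (Leu): best is CUA at 37.5.
Codon 4 (Gln): best is CAG at 29.6.
Codon 5 (His): best is CAC at 35.4.
Codon 6 (Pro): best is CCU at 38.3.
Codon 7 (Gly): best is GGC at 34.6.

ACA UUC CUA CAG CAC CCU GGC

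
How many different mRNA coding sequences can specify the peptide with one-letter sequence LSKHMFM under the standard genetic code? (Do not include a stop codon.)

Leu: 6 codons.
Ser: 6 codons.
Lys: 2 codons.
His: 2 codons.
Met: 1 codon.
Phe: 2 codons.
Met: 1 codon.
6 × 6 × 2 × 2 × 1 × 2 × 1 = 288.

288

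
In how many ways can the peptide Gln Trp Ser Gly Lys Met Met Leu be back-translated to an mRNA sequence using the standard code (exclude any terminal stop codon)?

576

Gln: 2 codons.
Trp: 1 codon.
Ser: 6 codons.
Gly: 4 codons.
Lys: 2 codons.
Met: 1 codon.
Met: 1 codon.
Leu: 6 codons.
2 × 1 × 6 × 4 × 2 × 1 × 1 × 6 = 576.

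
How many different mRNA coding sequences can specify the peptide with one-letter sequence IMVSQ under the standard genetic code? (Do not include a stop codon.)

144

Ile: 3 codons.
Met: 1 codon.
Val: 4 codons.
Ser: 6 codons.
Gln: 2 codons.
3 × 1 × 4 × 6 × 2 = 144.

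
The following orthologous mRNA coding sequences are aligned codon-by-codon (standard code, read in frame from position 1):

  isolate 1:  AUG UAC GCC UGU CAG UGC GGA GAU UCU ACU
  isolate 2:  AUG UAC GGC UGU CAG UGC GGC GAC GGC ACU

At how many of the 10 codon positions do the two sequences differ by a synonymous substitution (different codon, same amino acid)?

2

Codon 1: AUG Met / AUG Met — identical.
Codon 2: UAC Tyr / UAC Tyr — identical.
Codon 3: GCC Ala / GGC Gly — nonsynonymous.
Codon 4: UGU Cys / UGU Cys — identical.
Codon 5: CAG Gln / CAG Gln — identical.
Codon 6: UGC Cys / UGC Cys — identical.
Codon 7: GGA Gly / GGC Gly — synonymous.
Codon 8: GAU Asp / GAC Asp — synonymous.
Codon 9: UCU Ser / GGC Gly — nonsynonymous.
Codon 10: ACU Thr / ACU Thr — identical.
Synonymous differences: 2.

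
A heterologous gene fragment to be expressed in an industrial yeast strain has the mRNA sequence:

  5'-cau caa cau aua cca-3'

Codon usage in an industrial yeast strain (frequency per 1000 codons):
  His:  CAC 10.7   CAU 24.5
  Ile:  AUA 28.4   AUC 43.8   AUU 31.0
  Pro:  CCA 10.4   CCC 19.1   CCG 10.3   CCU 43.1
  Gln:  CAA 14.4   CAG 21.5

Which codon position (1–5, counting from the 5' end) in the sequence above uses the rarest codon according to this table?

Codon 1 CAU (His): 24.5 per 1000.
Codon 2 CAA (Gln): 14.4 per 1000.
Codon 3 CAU (His): 24.5 per 1000.
Codon 4 AUA (Ile): 28.4 per 1000.
Codon 5 CCA (Pro): 10.4 per 1000.
Lowest frequency is 10.4 at codon 5.

5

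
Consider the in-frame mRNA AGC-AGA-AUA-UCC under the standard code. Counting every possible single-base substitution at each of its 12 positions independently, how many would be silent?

8

Codon 1 (AGC, Ser): 1 synonymous substitution.
Codon 2 (AGA, Arg): 2 synonymous substitutions.
Codon 3 (AUA, Ile): 2 synonymous substitutions.
Codon 4 (UCC, Ser): 3 synonymous substitutions.
Total: 1 + 2 + 2 + 3 = 8.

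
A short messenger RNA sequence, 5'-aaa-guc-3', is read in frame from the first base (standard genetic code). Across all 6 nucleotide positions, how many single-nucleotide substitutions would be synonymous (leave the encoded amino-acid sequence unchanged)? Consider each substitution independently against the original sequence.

Codon 1 (AAA, Lys): 1 synonymous substitution.
Codon 2 (GUC, Val): 3 synonymous substitutions.
Total: 1 + 3 = 4.

4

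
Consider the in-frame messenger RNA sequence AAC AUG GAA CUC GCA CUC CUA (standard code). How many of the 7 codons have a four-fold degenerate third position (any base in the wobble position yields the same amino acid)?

Codon 1 AAC (Asn): third position 2-fold.
Codon 2 AUG (Met): third position 1-fold.
Codon 3 GAA (Glu): third position 2-fold.
Codon 4 CUC (Leu): third position 4-fold.
Codon 5 GCA (Ala): third position 4-fold.
Codon 6 CUC (Leu): third position 4-fold.
Codon 7 CUA (Leu): third position 4-fold.
Four-fold degenerate third positions: 4.

4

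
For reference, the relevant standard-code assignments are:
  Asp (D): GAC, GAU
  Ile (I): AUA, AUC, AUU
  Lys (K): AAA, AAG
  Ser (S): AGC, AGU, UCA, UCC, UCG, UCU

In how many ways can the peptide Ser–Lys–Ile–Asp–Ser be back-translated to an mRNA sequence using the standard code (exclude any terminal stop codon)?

432

Ser: 6 codons.
Lys: 2 codons.
Ile: 3 codons.
Asp: 2 codons.
Ser: 6 codons.
6 × 2 × 3 × 2 × 6 = 432.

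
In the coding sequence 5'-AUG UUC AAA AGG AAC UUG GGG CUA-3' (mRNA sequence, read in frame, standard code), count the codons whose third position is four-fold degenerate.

Codon 1 AUG (Met): third position 1-fold.
Codon 2 UUC (Phe): third position 2-fold.
Codon 3 AAA (Lys): third position 2-fold.
Codon 4 AGG (Arg): third position 2-fold.
Codon 5 AAC (Asn): third position 2-fold.
Codon 6 UUG (Leu): third position 2-fold.
Codon 7 GGG (Gly): third position 4-fold.
Codon 8 CUA (Leu): third position 4-fold.
Four-fold degenerate third positions: 2.

2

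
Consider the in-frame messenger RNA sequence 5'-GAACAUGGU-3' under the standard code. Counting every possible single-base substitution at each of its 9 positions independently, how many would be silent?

Codon 1 (GAA, Glu): 1 synonymous substitution.
Codon 2 (CAU, His): 1 synonymous substitution.
Codon 3 (GGU, Gly): 3 synonymous substitutions.
Total: 1 + 1 + 3 = 5.

5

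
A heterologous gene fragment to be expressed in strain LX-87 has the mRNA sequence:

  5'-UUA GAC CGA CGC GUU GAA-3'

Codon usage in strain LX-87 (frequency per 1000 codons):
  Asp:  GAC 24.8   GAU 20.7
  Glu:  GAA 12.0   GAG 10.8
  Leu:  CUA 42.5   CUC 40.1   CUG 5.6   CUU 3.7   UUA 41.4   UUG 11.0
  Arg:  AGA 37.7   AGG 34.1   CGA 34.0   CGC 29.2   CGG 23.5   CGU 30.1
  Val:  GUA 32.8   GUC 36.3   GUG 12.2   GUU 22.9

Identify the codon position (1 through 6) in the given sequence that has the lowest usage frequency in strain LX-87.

Codon 1 UUA (Leu): 41.4 per 1000.
Codon 2 GAC (Asp): 24.8 per 1000.
Codon 3 CGA (Arg): 34.0 per 1000.
Codon 4 CGC (Arg): 29.2 per 1000.
Codon 5 GUU (Val): 22.9 per 1000.
Codon 6 GAA (Glu): 12.0 per 1000.
Lowest frequency is 12.0 at codon 6.

6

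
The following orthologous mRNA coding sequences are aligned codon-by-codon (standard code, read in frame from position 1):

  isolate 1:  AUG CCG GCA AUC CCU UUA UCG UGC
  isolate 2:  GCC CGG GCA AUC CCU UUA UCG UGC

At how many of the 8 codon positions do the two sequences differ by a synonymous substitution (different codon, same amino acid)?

Codon 1: AUG Met / GCC Ala — nonsynonymous.
Codon 2: CCG Pro / CGG Arg — nonsynonymous.
Codon 3: GCA Ala / GCA Ala — identical.
Codon 4: AUC Ile / AUC Ile — identical.
Codon 5: CCU Pro / CCU Pro — identical.
Codon 6: UUA Leu / UUA Leu — identical.
Codon 7: UCG Ser / UCG Ser — identical.
Codon 8: UGC Cys / UGC Cys — identical.
Synonymous differences: 0.

0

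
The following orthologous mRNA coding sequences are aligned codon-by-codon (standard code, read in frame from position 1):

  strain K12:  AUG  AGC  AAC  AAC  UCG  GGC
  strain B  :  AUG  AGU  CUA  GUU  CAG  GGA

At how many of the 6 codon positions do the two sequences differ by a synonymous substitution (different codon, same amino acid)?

2

Codon 1: AUG Met / AUG Met — identical.
Codon 2: AGC Ser / AGU Ser — synonymous.
Codon 3: AAC Asn / CUA Leu — nonsynonymous.
Codon 4: AAC Asn / GUU Val — nonsynonymous.
Codon 5: UCG Ser / CAG Gln — nonsynonymous.
Codon 6: GGC Gly / GGA Gly — synonymous.
Synonymous differences: 2.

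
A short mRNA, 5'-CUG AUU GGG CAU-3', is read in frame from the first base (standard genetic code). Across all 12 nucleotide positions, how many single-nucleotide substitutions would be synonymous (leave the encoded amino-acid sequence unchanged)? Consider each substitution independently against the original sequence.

10

Codon 1 (CUG, Leu): 4 synonymous substitutions.
Codon 2 (AUU, Ile): 2 synonymous substitutions.
Codon 3 (GGG, Gly): 3 synonymous substitutions.
Codon 4 (CAU, His): 1 synonymous substitution.
Total: 4 + 2 + 3 + 1 = 10.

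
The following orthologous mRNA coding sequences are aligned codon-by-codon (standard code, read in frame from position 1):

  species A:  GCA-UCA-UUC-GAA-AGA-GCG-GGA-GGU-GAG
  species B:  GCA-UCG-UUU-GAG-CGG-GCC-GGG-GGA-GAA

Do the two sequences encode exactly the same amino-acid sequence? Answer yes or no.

yes

Codon 1: GCA Ala / GCA Ala — identical.
Codon 2: UCA Ser / UCG Ser — synonymous.
Codon 3: UUC Phe / UUU Phe — synonymous.
Codon 4: GAA Glu / GAG Glu — synonymous.
Codon 5: AGA Arg / CGG Arg — synonymous.
Codon 6: GCG Ala / GCC Ala — synonymous.
Codon 7: GGA Gly / GGG Gly — synonymous.
Codon 8: GGU Gly / GGA Gly — synonymous.
Codon 9: GAG Glu / GAA Glu — synonymous.
Nonsynonymous differences: 0 → same protein.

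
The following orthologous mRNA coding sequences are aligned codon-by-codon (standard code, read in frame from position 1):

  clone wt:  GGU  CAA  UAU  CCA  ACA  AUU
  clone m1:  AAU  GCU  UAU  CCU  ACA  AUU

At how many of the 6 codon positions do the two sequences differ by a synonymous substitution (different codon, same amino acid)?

1

Codon 1: GGU Gly / AAU Asn — nonsynonymous.
Codon 2: CAA Gln / GCU Ala — nonsynonymous.
Codon 3: UAU Tyr / UAU Tyr — identical.
Codon 4: CCA Pro / CCU Pro — synonymous.
Codon 5: ACA Thr / ACA Thr — identical.
Codon 6: AUU Ile / AUU Ile — identical.
Synonymous differences: 1.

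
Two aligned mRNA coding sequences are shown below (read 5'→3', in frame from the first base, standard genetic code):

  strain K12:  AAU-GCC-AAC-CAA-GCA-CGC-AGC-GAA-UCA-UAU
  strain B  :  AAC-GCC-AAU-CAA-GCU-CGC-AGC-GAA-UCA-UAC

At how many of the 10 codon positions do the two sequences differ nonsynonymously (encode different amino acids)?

0

Codon 1: AAU Asn / AAC Asn — synonymous.
Codon 2: GCC Ala / GCC Ala — identical.
Codon 3: AAC Asn / AAU Asn — synonymous.
Codon 4: CAA Gln / CAA Gln — identical.
Codon 5: GCA Ala / GCU Ala — synonymous.
Codon 6: CGC Arg / CGC Arg — identical.
Codon 7: AGC Ser / AGC Ser — identical.
Codon 8: GAA Glu / GAA Glu — identical.
Codon 9: UCA Ser / UCA Ser — identical.
Codon 10: UAU Tyr / UAC Tyr — synonymous.
Nonsynonymous differences: 0.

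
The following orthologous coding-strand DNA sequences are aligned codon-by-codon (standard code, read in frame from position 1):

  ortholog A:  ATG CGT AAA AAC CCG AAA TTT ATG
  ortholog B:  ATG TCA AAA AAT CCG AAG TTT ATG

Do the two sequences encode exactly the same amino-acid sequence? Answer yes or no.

Codon 1: ATG Met / ATG Met — identical.
Codon 2: CGT Arg / TCA Ser — nonsynonymous.
Codon 3: AAA Lys / AAA Lys — identical.
Codon 4: AAC Asn / AAT Asn — synonymous.
Codon 5: CCG Pro / CCG Pro — identical.
Codon 6: AAA Lys / AAG Lys — synonymous.
Codon 7: TTT Phe / TTT Phe — identical.
Codon 8: ATG Met / ATG Met — identical.
Nonsynonymous differences: 1 → different protein.

no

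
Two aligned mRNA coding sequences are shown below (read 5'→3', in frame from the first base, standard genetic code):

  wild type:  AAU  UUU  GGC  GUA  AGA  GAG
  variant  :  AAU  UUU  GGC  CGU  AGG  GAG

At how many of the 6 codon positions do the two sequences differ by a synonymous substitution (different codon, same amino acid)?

Codon 1: AAU Asn / AAU Asn — identical.
Codon 2: UUU Phe / UUU Phe — identical.
Codon 3: GGC Gly / GGC Gly — identical.
Codon 4: GUA Val / CGU Arg — nonsynonymous.
Codon 5: AGA Arg / AGG Arg — synonymous.
Codon 6: GAG Glu / GAG Glu — identical.
Synonymous differences: 1.

1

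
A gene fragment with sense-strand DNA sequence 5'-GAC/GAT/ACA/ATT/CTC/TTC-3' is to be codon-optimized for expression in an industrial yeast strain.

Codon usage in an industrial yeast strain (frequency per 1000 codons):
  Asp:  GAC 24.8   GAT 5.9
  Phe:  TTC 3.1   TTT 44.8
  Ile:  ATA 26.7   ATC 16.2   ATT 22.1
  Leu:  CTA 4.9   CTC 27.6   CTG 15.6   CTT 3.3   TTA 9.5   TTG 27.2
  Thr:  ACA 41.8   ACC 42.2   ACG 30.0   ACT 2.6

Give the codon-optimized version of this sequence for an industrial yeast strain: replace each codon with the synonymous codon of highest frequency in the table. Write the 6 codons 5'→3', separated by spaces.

Codon 1 (Asp): best is GAC at 24.8.
Codon 2 (Asp): best is GAC at 24.8.
Codon 3 (Thr): best is ACC at 42.2.
Codon 4 (Ile): best is ATA at 26.7.
Codon 5 (Leu): best is CTC at 27.6.
Codon 6 (Phe): best is TTT at 44.8.

GAC GAC ACC ATA CTC TTT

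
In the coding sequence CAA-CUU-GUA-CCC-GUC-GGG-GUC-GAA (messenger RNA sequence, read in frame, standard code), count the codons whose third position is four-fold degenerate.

Codon 1 CAA (Gln): third position 2-fold.
Codon 2 CUU (Leu): third position 4-fold.
Codon 3 GUA (Val): third position 4-fold.
Codon 4 CCC (Pro): third position 4-fold.
Codon 5 GUC (Val): third position 4-fold.
Codon 6 GGG (Gly): third position 4-fold.
Codon 7 GUC (Val): third position 4-fold.
Codon 8 GAA (Glu): third position 2-fold.
Four-fold degenerate third positions: 6.

6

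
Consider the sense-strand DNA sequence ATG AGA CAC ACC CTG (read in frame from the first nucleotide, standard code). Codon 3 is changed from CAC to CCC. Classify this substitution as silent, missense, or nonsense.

Position 8 falls in codon 3: CAC → His.
After the substitution the codon is CCC → Pro.
His ≠ Pro, so this is a missense mutation.

missense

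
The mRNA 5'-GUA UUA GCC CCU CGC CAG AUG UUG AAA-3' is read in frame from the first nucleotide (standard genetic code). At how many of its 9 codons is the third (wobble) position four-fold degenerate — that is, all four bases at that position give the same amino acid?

Codon 1 GUA (Val): third position 4-fold.
Codon 2 UUA (Leu): third position 2-fold.
Codon 3 GCC (Ala): third position 4-fold.
Codon 4 CCU (Pro): third position 4-fold.
Codon 5 CGC (Arg): third position 4-fold.
Codon 6 CAG (Gln): third position 2-fold.
Codon 7 AUG (Met): third position 1-fold.
Codon 8 UUG (Leu): third position 2-fold.
Codon 9 AAA (Lys): third position 2-fold.
Four-fold degenerate third positions: 4.

4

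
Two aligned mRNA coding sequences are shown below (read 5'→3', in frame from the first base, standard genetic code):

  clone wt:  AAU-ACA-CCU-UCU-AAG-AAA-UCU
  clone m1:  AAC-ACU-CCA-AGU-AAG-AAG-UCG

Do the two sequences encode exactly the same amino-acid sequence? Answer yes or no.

Codon 1: AAU Asn / AAC Asn — synonymous.
Codon 2: ACA Thr / ACU Thr — synonymous.
Codon 3: CCU Pro / CCA Pro — synonymous.
Codon 4: UCU Ser / AGU Ser — synonymous.
Codon 5: AAG Lys / AAG Lys — identical.
Codon 6: AAA Lys / AAG Lys — synonymous.
Codon 7: UCU Ser / UCG Ser — synonymous.
Nonsynonymous differences: 0 → same protein.

yes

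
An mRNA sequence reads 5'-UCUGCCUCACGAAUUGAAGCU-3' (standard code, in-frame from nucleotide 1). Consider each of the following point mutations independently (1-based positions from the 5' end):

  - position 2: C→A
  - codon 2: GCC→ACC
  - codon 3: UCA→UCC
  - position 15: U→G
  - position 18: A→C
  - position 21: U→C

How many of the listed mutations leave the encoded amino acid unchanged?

2

Codon 1: UCU (Ser) → UAU (Tyr) — missense.
Codon 2: GCC (Ala) → ACC (Thr) — missense.
Codon 3: UCA (Ser) → UCC (Ser) — synonymous.
Codon 5: AUU (Ile) → AUG (Met) — missense.
Codon 6: GAA (Glu) → GAC (Asp) — missense.
Codon 7: GCU (Ala) → GCC (Ala) — synonymous.
Synonymous: 2 of 6.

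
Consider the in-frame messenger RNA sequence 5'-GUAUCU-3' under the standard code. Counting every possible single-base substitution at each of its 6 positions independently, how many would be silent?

Codon 1 (GUA, Val): 3 synonymous substitutions.
Codon 2 (UCU, Ser): 3 synonymous substitutions.
Total: 3 + 3 = 6.

6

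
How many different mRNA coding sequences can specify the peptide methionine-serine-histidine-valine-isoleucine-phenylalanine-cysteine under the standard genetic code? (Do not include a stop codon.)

Met: 1 codon.
Ser: 6 codons.
His: 2 codons.
Val: 4 codons.
Ile: 3 codons.
Phe: 2 codons.
Cys: 2 codons.
1 × 6 × 2 × 4 × 3 × 2 × 2 = 576.

576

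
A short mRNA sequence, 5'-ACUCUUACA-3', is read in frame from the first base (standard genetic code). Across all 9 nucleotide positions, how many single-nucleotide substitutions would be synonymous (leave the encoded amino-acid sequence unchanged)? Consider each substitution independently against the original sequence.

9

Codon 1 (ACU, Thr): 3 synonymous substitutions.
Codon 2 (CUU, Leu): 3 synonymous substitutions.
Codon 3 (ACA, Thr): 3 synonymous substitutions.
Total: 3 + 3 + 3 = 9.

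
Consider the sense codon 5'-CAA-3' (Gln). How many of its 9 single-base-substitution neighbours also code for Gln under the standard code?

Position 1: none → 0 synonymous.
Position 2: none → 0 synonymous.
Position 3: CAG → 1 synonymous.
Total: 0 + 0 + 1 = 1.

1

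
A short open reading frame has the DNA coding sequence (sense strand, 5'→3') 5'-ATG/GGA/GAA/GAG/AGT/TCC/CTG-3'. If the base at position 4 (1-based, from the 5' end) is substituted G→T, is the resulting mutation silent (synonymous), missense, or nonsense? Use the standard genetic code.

Position 4 falls in codon 2: GGA → Gly.
After the substitution the codon is TGA → Stop.
The new codon is a stop codon, so this is a nonsense mutation.

nonsense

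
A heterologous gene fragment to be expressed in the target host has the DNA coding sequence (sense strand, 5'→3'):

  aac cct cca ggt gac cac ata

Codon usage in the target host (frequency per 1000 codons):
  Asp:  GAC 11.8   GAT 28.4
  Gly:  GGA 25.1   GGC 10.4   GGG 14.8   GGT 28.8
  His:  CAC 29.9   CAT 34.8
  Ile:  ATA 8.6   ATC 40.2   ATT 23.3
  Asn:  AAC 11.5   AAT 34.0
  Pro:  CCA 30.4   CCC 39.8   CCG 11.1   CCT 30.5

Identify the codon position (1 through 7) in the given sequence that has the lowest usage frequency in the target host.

7

Codon 1 AAC (Asn): 11.5 per 1000.
Codon 2 CCT (Pro): 30.5 per 1000.
Codon 3 CCA (Pro): 30.4 per 1000.
Codon 4 GGT (Gly): 28.8 per 1000.
Codon 5 GAC (Asp): 11.8 per 1000.
Codon 6 CAC (His): 29.9 per 1000.
Codon 7 ATA (Ile): 8.6 per 1000.
Lowest frequency is 8.6 at codon 7.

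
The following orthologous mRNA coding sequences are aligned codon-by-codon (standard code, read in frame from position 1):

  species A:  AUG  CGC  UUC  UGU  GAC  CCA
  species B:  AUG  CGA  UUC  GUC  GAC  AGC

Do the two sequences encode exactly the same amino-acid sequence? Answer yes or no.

no

Codon 1: AUG Met / AUG Met — identical.
Codon 2: CGC Arg / CGA Arg — synonymous.
Codon 3: UUC Phe / UUC Phe — identical.
Codon 4: UGU Cys / GUC Val — nonsynonymous.
Codon 5: GAC Asp / GAC Asp — identical.
Codon 6: CCA Pro / AGC Ser — nonsynonymous.
Nonsynonymous differences: 2 → different protein.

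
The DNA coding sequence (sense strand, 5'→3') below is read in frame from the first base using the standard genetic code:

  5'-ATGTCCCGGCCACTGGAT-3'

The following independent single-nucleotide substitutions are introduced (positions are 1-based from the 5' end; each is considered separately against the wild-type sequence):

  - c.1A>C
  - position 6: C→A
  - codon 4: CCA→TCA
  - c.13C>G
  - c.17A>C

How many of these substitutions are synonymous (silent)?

1

Codon 1: ATG (Met) → CTG (Leu) — missense.
Codon 2: TCC (Ser) → TCA (Ser) — synonymous.
Codon 4: CCA (Pro) → TCA (Ser) — missense.
Codon 5: CTG (Leu) → GTG (Val) — missense.
Codon 6: GAT (Asp) → GCT (Ala) — missense.
Synonymous: 1 of 5.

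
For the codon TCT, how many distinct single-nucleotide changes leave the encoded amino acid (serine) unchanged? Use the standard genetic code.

Position 1: none → 0 synonymous.
Position 2: none → 0 synonymous.
Position 3: TCC, TCA, TCG → 3 synonymous.
Total: 0 + 0 + 3 = 3.

3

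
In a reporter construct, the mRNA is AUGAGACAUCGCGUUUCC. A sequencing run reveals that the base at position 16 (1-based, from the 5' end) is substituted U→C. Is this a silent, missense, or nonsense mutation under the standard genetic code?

Position 16 falls in codon 6: UCC → Ser.
After the substitution the codon is CCC → Pro.
Ser ≠ Pro, so this is a missense mutation.

missense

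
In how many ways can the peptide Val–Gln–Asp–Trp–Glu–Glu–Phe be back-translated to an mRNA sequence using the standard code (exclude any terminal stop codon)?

Val: 4 codons.
Gln: 2 codons.
Asp: 2 codons.
Trp: 1 codon.
Glu: 2 codons.
Glu: 2 codons.
Phe: 2 codons.
4 × 2 × 2 × 1 × 2 × 2 × 2 = 128.

128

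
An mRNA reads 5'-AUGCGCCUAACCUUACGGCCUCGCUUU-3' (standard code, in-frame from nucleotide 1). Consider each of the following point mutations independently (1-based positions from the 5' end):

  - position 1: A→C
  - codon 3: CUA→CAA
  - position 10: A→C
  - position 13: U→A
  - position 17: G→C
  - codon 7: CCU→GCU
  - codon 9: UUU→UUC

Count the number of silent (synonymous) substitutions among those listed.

Codon 1: AUG (Met) → CUG (Leu) — missense.
Codon 3: CUA (Leu) → CAA (Gln) — missense.
Codon 4: ACC (Thr) → CCC (Pro) — missense.
Codon 5: UUA (Leu) → AUA (Ile) — missense.
Codon 6: CGG (Arg) → CCG (Pro) — missense.
Codon 7: CCU (Pro) → GCU (Ala) — missense.
Codon 9: UUU (Phe) → UUC (Phe) — synonymous.
Synonymous: 1 of 7.

1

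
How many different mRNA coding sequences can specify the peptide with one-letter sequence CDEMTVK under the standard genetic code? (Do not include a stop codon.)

Cys: 2 codons.
Asp: 2 codons.
Glu: 2 codons.
Met: 1 codon.
Thr: 4 codons.
Val: 4 codons.
Lys: 2 codons.
2 × 2 × 2 × 1 × 4 × 4 × 2 = 256.

256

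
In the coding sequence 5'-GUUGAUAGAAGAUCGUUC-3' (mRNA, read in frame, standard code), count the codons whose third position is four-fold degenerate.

Codon 1 GUU (Val): third position 4-fold.
Codon 2 GAU (Asp): third position 2-fold.
Codon 3 AGA (Arg): third position 2-fold.
Codon 4 AGA (Arg): third position 2-fold.
Codon 5 UCG (Ser): third position 4-fold.
Codon 6 UUC (Phe): third position 2-fold.
Four-fold degenerate third positions: 2.

2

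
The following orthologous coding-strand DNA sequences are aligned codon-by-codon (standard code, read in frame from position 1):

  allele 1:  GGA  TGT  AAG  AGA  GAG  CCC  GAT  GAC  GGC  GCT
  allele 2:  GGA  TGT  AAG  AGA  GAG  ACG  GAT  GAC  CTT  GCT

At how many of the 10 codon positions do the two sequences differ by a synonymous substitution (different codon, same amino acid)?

0

Codon 1: GGA Gly / GGA Gly — identical.
Codon 2: TGT Cys / TGT Cys — identical.
Codon 3: AAG Lys / AAG Lys — identical.
Codon 4: AGA Arg / AGA Arg — identical.
Codon 5: GAG Glu / GAG Glu — identical.
Codon 6: CCC Pro / ACG Thr — nonsynonymous.
Codon 7: GAT Asp / GAT Asp — identical.
Codon 8: GAC Asp / GAC Asp — identical.
Codon 9: GGC Gly / CTT Leu — nonsynonymous.
Codon 10: GCT Ala / GCT Ala — identical.
Synonymous differences: 0.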